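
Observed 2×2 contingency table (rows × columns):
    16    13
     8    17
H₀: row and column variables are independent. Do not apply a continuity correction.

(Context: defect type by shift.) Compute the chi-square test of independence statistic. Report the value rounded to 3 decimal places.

test statistic = 2.920

Row totals [29, 25], col totals [24, 30], n=54
χ² = (16−12.89)²/12.89 + (13−16.11)²/16.11 + (8−11.11)²/11.11 + (17−13.89)²/13.89 = 2.9197
df = 1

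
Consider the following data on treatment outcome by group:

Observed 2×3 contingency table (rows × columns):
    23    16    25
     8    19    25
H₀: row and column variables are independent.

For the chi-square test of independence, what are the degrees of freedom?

degrees of freedom = 2

df = (r−1)(c−1) = (2−1)·(3−1) = 2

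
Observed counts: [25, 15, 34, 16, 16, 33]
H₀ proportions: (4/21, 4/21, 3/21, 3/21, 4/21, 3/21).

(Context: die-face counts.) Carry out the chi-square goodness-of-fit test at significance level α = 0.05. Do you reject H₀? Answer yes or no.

n = 139; E_i = n·p_i = [26.48, 26.48, 19.86, 19.86, 26.48, 19.86]
χ² = (25−26.48)²/26.48 + (15−26.48)²/26.48 + (34−19.86)²/19.86 + (16−19.86)²/19.86 + (16−26.48)²/26.48 + (33−19.86)²/19.86 = 28.7230
df = 5
p-value (upper-tail) = 0.00003
At α=0.05: p < α → reject H₀

reject H₀: yes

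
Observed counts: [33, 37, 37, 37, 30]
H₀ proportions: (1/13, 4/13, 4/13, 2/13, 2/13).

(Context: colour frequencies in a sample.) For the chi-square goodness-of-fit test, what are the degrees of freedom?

degrees of freedom = 4

df = k − 1 = 5 − 1 = 4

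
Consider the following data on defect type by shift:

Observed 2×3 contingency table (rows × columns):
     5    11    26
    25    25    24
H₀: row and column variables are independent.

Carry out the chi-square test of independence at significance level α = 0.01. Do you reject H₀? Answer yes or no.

reject H₀: yes

Row totals [42, 74], col totals [30, 36, 50], n=116
χ² = (5−10.86)²/10.86 + (11−13.03)²/13.03 + (26−18.10)²/18.10 + (25−19.14)²/19.14 + (25−22.97)²/22.97 + (24−31.90)²/31.90 = 10.8564
df = 2
p-value (upper-tail) = 0.00439
At α=0.01: p < α → reject H₀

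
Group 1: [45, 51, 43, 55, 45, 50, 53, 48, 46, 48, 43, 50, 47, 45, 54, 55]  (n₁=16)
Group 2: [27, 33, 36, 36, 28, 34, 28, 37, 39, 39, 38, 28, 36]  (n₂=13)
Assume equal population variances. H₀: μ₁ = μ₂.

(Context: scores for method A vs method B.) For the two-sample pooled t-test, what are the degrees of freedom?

df = n₁ + n₂ − 2 = 16 + 13 − 2 = 27

degrees of freedom = 27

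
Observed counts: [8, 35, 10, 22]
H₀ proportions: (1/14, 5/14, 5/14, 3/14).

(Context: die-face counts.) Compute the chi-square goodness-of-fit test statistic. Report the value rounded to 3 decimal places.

test statistic = 16.529

n = 75; E_i = n·p_i = [5.36, 26.79, 26.79, 16.07]
χ² = (8−5.36)²/5.36 + (35−26.79)²/26.79 + (10−26.79)²/26.79 + (22−16.07)²/16.07 = 16.5289
df = 3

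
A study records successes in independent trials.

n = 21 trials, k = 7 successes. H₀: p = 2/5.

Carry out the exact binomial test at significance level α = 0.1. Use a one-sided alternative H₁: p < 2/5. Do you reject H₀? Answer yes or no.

reject H₀: no

Exact binomial: n=21, k=7, p₀=2/5=0.4000
P(X≤7) from Σ C(n,i)·p₀^i·(1−p₀)^(n−i)
p-value (one-sided, H₁ less) = 0.34954
At α=0.1: p ≥ α → fail to reject H₀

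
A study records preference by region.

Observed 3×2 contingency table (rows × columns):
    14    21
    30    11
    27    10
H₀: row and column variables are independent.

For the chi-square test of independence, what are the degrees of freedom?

degrees of freedom = 2

df = (r−1)(c−1) = (3−1)·(2−1) = 2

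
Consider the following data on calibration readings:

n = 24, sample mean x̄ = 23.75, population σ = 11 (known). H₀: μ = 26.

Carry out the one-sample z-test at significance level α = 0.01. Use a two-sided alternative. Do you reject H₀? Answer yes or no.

SE = σ/√n = 11/√24 = 2.2454
z = (x̄−μ₀)/SE = (23.75−26)/2.2454 = -1.0021
p-value (two-sided) = 0.31631
At α=0.01: p ≥ α → fail to reject H₀

reject H₀: no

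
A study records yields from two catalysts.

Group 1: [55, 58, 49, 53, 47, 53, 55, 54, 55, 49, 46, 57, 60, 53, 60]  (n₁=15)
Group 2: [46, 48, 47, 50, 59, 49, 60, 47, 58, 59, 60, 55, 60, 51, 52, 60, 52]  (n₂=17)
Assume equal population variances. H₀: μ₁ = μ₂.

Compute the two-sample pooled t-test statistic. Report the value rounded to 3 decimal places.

x̄₁=53.600, s₁=4.339, n₁=15
x̄₂=53.706, s₂=5.394, n₂=17
s_p² = [14·4.339² + 16·5.394²]/30 = 24.3043
SE = √(s_p²·(1/15+1/17)) = 1.7464
t = (53.600−53.706)/1.7464 = -0.0606
df = 30

test statistic = -0.061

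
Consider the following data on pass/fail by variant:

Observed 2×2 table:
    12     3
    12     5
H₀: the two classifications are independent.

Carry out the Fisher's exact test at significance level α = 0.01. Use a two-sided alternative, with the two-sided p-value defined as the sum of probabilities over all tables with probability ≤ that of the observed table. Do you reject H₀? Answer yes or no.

Margins: r₁=15, r₂=17, c₁=24, c₂=8, n=32
p_obs = C(15,12)·C(17,12)/C(32,24); sum pmf over tables with pmf ≤ p_obs
p-value (two-sided) = 0.69114
At α=0.01: p ≥ α → fail to reject H₀

reject H₀: no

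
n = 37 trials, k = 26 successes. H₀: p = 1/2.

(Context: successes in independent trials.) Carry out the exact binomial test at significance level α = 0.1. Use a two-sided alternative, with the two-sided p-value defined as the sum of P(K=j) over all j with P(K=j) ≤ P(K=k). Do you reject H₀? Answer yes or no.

Exact binomial: n=37, k=26, p₀=1/2=0.5000
P(X=j) = C(n,j)·p₀^j·(1−p₀)^(n−j); p = Σ P(X=j) over j with P(X=j) ≤ P(X=26)
p-value (two-sided) = 0.02007
At α=0.1: p < α → reject H₀

reject H₀: yes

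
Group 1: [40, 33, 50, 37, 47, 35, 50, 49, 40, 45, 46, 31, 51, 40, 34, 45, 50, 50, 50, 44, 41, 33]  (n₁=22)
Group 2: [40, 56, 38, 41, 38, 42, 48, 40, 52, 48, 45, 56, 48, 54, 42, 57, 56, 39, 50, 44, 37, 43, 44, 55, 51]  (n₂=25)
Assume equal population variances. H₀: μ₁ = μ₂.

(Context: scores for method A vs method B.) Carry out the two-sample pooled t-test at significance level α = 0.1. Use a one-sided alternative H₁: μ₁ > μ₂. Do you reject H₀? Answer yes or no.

reject H₀: no

x̄₁=42.773, s₁=6.669, n₁=22
x̄₂=46.560, s₂=6.621, n₂=25
s_p² = [21·6.669² + 24·6.621²]/45 = 44.1339
SE = √(s_p²·(1/22+1/25)) = 1.9420
t = (42.773−46.560)/1.9420 = -1.9502
df = 45
p-value (one-sided, H₁ greater) = 0.97130
At α=0.1: p ≥ α → fail to reject H₀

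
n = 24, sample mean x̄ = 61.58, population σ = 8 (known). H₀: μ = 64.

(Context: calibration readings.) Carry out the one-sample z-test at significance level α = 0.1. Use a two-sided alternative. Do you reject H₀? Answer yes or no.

reject H₀: no

SE = σ/√n = 8/√24 = 1.6330
z = (x̄−μ₀)/SE = (61.58−64)/1.6330 = -1.4819
p-value (two-sided) = 0.13836
At α=0.1: p ≥ α → fail to reject H₀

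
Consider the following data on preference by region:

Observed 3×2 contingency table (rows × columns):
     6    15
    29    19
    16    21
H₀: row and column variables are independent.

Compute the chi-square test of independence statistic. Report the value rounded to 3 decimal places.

Row totals [21, 48, 37], col totals [51, 55], n=106
χ² = (6−10.10)²/10.10 + (15−10.90)²/10.90 + (29−23.09)²/23.09 + (19−24.91)²/24.91 + (16−17.80)²/17.80 + (21−19.20)²/19.20 = 6.4744
df = 2

test statistic = 6.474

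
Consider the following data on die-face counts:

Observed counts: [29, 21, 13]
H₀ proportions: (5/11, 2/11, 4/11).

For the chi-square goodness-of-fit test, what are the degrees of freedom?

df = k − 1 = 3 − 1 = 2

degrees of freedom = 2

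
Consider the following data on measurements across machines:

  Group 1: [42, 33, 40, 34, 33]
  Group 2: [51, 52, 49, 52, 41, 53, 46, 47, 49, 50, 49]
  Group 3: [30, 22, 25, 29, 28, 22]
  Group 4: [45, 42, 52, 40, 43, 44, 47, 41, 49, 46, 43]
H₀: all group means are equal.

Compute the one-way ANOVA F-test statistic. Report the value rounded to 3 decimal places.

test statistic = 58.728

Group means [36.40, 49.00, 26.00, 44.73], grand mean 41.485
SSB = Σnᵢ(x̄ᵢ−x̄)² = 2304.861; SSW = ΣΣ(x−x̄ᵢ)² = 379.382
MSB = 2304.861/3 = 768.2869; MSW = 379.382/29 = 13.0821
F = MSB/MSW = 58.7280
df = (3, 29)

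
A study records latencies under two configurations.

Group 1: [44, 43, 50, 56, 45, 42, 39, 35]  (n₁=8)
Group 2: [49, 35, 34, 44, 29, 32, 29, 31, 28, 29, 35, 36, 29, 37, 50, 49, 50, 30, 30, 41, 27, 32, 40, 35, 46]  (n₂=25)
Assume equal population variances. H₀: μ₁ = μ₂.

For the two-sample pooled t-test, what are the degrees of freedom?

degrees of freedom = 31

df = n₁ + n₂ − 2 = 8 + 25 − 2 = 31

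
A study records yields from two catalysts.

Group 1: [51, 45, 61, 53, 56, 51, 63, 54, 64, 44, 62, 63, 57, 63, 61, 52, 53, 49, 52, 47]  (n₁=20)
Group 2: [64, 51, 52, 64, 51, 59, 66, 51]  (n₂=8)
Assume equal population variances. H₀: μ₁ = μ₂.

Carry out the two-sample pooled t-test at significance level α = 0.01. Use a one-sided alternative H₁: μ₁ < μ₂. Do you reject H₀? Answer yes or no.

x̄₁=55.050, s₁=6.403, n₁=20
x̄₂=57.250, s₂=6.714, n₂=8
s_p² = [19·6.403² + 7·6.714²]/26 = 42.0942
SE = √(s_p²·(1/20+1/8)) = 2.7141
t = (55.050−57.250)/2.7141 = -0.8106
df = 26
p-value (one-sided, H₁ less) = 0.21248
At α=0.01: p ≥ α → fail to reject H₀

reject H₀: no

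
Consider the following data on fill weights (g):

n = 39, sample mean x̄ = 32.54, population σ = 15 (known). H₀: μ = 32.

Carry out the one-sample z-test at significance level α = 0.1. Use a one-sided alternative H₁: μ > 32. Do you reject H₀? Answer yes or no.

SE = σ/√n = 15/√39 = 2.4019
z = (x̄−μ₀)/SE = (32.54−32)/2.4019 = 0.2248
p-value (one-sided, H₁ greater) = 0.41106
At α=0.1: p ≥ α → fail to reject H₀

reject H₀: no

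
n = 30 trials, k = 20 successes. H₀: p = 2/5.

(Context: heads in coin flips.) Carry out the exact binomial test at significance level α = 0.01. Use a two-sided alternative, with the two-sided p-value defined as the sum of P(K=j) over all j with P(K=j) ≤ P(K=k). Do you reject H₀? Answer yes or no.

reject H₀: yes

Exact binomial: n=30, k=20, p₀=2/5=0.4000
P(X=j) = C(n,j)·p₀^j·(1−p₀)^(n−j); p = Σ P(X=j) over j with P(X=j) ≤ P(X=20)
p-value (two-sided) = 0.00436
At α=0.01: p < α → reject H₀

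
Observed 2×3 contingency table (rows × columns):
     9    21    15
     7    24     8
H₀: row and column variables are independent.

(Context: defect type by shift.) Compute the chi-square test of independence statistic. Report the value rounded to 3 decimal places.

test statistic = 2.163

Row totals [45, 39], col totals [16, 45, 23], n=84
χ² = (9−8.57)²/8.57 + (21−24.11)²/24.11 + (15−12.32)²/12.32 + (7−7.43)²/7.43 + (24−20.89)²/20.89 + (8−10.68)²/10.68 = 2.1629
df = 2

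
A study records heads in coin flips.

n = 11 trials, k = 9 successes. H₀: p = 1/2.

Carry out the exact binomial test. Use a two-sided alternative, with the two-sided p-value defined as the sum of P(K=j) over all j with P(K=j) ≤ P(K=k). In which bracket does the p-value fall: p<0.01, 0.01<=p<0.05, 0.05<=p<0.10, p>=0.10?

p-value bracket: 0.05<=p<0.10

Exact binomial: n=11, k=9, p₀=1/2=0.5000
P(X=j) = C(n,j)·p₀^j·(1−p₀)^(n−j); p = Σ P(X=j) over j with P(X=j) ≤ P(X=9)
p-value (two-sided) = 0.06543
→ bracket: 0.05<=p<0.10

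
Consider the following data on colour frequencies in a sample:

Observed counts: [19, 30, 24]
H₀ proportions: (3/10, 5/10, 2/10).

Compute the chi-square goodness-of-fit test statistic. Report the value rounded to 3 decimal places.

test statistic = 7.594

n = 73; E_i = n·p_i = [21.90, 36.50, 14.60]
χ² = (19−21.90)²/21.90 + (30−36.50)²/36.50 + (24−14.60)²/14.60 = 7.5936
df = 2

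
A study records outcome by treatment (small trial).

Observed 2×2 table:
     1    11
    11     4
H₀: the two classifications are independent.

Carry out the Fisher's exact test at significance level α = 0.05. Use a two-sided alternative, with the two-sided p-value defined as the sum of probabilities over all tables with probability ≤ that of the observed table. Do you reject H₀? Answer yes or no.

Margins: r₁=12, r₂=15, c₁=12, c₂=15, n=27
p_obs = C(12,1)·C(15,11)/C(27,12); sum pmf over tables with pmf ≤ p_obs
p-value (two-sided) = 0.00138
At α=0.05: p < α → reject H₀

reject H₀: yes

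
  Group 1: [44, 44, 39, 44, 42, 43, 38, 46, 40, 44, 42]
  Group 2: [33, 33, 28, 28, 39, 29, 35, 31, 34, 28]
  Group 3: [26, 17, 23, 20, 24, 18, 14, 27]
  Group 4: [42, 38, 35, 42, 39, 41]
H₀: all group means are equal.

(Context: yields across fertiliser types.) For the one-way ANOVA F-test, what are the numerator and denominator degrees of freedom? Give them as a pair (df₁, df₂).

k = 4 groups, N = 35 total
df = (k−1, N−k) = (4−1, 35−4) = (3, 31)

degrees of freedom = [3, 31]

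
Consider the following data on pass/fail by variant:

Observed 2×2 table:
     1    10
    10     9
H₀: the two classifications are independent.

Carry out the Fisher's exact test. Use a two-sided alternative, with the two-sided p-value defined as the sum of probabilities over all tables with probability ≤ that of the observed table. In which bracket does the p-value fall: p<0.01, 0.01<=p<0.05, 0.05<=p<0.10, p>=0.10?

p-value bracket: 0.01<=p<0.05

Margins: r₁=11, r₂=19, c₁=11, c₂=19, n=30
p_obs = C(11,1)·C(19,10)/C(30,11); sum pmf over tables with pmf ≤ p_obs
p-value (two-sided) = 0.02309
→ bracket: 0.01<=p<0.05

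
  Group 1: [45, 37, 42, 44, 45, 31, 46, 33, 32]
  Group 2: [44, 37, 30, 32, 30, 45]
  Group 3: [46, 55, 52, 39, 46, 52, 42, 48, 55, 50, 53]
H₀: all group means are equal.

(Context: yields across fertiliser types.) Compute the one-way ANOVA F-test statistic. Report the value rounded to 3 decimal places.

test statistic = 10.768

Group means [39.44, 36.33, 48.91], grand mean 42.731
SSB = Σnᵢ(x̄ᵢ−x̄)² = 762.651; SSW = ΣΣ(x−x̄ᵢ)² = 814.465
MSB = 762.651/2 = 381.3254; MSW = 814.465/23 = 35.4115
F = MSB/MSW = 10.7684
df = (2, 23)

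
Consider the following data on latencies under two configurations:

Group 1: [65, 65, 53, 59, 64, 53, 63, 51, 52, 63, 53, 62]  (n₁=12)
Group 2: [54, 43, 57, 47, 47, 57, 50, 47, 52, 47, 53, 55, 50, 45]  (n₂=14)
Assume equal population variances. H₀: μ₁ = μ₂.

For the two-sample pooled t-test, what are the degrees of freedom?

degrees of freedom = 24

df = n₁ + n₂ − 2 = 12 + 14 − 2 = 24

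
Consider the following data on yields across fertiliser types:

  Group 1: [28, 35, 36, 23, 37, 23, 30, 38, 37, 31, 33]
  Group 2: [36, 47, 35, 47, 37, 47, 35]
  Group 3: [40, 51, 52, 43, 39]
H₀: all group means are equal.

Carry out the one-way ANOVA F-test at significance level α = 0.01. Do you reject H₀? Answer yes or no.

reject H₀: yes

Group means [31.91, 40.57, 45.00], grand mean 37.391
SSB = Σnᵢ(x̄ᵢ−x̄)² = 690.855; SSW = ΣΣ(x−x̄ᵢ)² = 664.623
MSB = 690.855/2 = 345.4274; MSW = 664.623/20 = 33.2312
F = MSB/MSW = 10.3947
df = (2, 20)
p-value (upper-tail) = 0.00080
At α=0.01: p < α → reject H₀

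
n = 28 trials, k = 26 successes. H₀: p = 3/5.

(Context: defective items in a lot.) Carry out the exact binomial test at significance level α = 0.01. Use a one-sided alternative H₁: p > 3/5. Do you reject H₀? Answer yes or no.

reject H₀: yes

Exact binomial: n=28, k=26, p₀=3/5=0.6000
P(X≥26) from Σ C(n,i)·p₀^i·(1−p₀)^(n−i)
p-value (one-sided, H₁ greater) = 0.00012
At α=0.01: p < α → reject H₀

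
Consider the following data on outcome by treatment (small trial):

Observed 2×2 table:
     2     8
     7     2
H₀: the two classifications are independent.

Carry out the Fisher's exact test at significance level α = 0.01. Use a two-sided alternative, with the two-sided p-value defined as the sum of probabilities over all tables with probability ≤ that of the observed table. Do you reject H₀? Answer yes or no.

reject H₀: no

Margins: r₁=10, r₂=9, c₁=9, c₂=10, n=19
p_obs = C(10,2)·C(9,7)/C(19,9); sum pmf over tables with pmf ≤ p_obs
p-value (two-sided) = 0.02301
At α=0.01: p ≥ α → fail to reject H₀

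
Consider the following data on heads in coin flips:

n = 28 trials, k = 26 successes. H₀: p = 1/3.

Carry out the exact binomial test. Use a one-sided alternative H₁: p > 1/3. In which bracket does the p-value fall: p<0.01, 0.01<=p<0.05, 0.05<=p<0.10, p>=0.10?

p-value bracket: p<0.01

Exact binomial: n=28, k=26, p₀=1/3=0.3333
P(X≥26) from Σ C(n,i)·p₀^i·(1−p₀)^(n−i)
p-value (one-sided, H₁ greater) = 0.00000
→ bracket: p<0.01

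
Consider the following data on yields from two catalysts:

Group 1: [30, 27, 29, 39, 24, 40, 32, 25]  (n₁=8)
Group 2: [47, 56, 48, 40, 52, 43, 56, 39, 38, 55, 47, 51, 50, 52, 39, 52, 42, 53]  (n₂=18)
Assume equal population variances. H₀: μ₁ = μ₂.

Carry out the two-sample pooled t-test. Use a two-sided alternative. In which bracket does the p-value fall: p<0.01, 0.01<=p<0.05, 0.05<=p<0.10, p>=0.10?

p-value bracket: p<0.01

x̄₁=30.750, s₁=5.994, n₁=8
x̄₂=47.778, s₂=6.189, n₂=18
s_p² = [7·5.994² + 17·6.189²]/24 = 37.6088
SE = √(s_p²·(1/8+1/18)) = 2.6059
t = (30.750−47.778)/2.6059 = -6.5344
df = 24
p-value (two-sided) = 0.00000
→ bracket: p<0.01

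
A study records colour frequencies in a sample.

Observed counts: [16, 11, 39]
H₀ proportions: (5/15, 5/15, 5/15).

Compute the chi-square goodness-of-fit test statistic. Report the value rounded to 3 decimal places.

test statistic = 20.273

n = 66; E_i = n·p_i = [22.00, 22.00, 22.00]
χ² = (16−22.00)²/22.00 + (11−22.00)²/22.00 + (39−22.00)²/22.00 = 20.2727
df = 2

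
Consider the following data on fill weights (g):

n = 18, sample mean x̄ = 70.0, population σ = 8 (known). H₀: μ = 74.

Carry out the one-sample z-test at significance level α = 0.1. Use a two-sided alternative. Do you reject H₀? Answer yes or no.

SE = σ/√n = 8/√18 = 1.8856
z = (x̄−μ₀)/SE = (70.0−74)/1.8856 = -2.1213
p-value (two-sided) = 0.03389
At α=0.1: p < α → reject H₀

reject H₀: yes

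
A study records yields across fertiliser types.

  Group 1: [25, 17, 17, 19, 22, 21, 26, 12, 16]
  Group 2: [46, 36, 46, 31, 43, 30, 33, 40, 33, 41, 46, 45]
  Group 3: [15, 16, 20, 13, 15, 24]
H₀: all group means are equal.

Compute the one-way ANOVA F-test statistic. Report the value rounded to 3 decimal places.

test statistic = 50.810

Group means [19.44, 39.17, 17.17], grand mean 27.704
SSB = Σnᵢ(x̄ᵢ−x̄)² = 2856.907; SSW = ΣΣ(x−x̄ᵢ)² = 674.722
MSB = 2856.907/2 = 1428.4537; MSW = 674.722/24 = 28.1134
F = MSB/MSW = 50.8104
df = (2, 24)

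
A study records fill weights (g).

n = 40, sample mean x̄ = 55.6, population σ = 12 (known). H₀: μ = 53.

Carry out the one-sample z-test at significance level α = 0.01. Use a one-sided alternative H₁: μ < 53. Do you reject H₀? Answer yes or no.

reject H₀: no

SE = σ/√n = 12/√40 = 1.8974
z = (x̄−μ₀)/SE = (55.6−53)/1.8974 = 1.3703
p-value (one-sided, H₁ less) = 0.91471
At α=0.01: p ≥ α → fail to reject H₀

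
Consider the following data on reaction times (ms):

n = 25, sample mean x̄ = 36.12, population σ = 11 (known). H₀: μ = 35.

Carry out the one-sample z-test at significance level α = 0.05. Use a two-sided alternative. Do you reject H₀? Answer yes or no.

reject H₀: no

SE = σ/√n = 11/√25 = 2.2000
z = (x̄−μ₀)/SE = (36.12−35)/2.2000 = 0.5091
p-value (two-sided) = 0.61069
At α=0.05: p ≥ α → fail to reject H₀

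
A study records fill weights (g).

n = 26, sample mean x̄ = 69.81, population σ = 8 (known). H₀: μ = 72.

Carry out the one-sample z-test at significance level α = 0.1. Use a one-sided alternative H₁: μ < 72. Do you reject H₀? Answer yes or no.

SE = σ/√n = 8/√26 = 1.5689
z = (x̄−μ₀)/SE = (69.81−72)/1.5689 = -1.3959
p-value (one-sided, H₁ less) = 0.08138
At α=0.1: p < α → reject H₀

reject H₀: yes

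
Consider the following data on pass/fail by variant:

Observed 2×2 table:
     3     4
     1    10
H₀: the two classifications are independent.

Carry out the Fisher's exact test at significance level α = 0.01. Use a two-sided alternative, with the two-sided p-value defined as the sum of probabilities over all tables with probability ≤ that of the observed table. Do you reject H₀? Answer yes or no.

Margins: r₁=7, r₂=11, c₁=4, c₂=14, n=18
p_obs = C(7,3)·C(11,1)/C(18,4); sum pmf over tables with pmf ≤ p_obs
p-value (two-sided) = 0.24510
At α=0.01: p ≥ α → fail to reject H₀

reject H₀: no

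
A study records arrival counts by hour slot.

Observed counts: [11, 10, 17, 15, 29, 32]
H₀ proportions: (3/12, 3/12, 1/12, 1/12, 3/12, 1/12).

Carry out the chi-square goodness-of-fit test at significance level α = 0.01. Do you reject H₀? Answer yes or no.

n = 114; E_i = n·p_i = [28.50, 28.50, 9.50, 9.50, 28.50, 9.50]
χ² = (11−28.50)²/28.50 + (10−28.50)²/28.50 + (17−9.50)²/9.50 + (15−9.50)²/9.50 + (29−28.50)²/28.50 + (32−9.50)²/9.50 = 85.1579
df = 5
p-value (upper-tail) = 0.00000
At α=0.01: p < α → reject H₀

reject H₀: yes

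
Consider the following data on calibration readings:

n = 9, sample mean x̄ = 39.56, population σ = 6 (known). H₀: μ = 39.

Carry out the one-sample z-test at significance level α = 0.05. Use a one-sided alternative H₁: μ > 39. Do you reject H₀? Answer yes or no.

reject H₀: no

SE = σ/√n = 6/√9 = 2.0000
z = (x̄−μ₀)/SE = (39.56−39)/2.0000 = 0.2800
p-value (one-sided, H₁ greater) = 0.38974
At α=0.05: p ≥ α → fail to reject H₀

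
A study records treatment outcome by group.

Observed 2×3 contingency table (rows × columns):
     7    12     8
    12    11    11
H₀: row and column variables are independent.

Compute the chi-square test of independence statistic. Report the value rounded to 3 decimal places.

Row totals [27, 34], col totals [19, 23, 19], n=61
χ² = (7−8.41)²/8.41 + (12−10.18)²/10.18 + (8−8.41)²/8.41 + (12−10.59)²/10.59 + (11−12.82)²/12.82 + (11−10.59)²/10.59 = 1.0434
df = 2

test statistic = 1.043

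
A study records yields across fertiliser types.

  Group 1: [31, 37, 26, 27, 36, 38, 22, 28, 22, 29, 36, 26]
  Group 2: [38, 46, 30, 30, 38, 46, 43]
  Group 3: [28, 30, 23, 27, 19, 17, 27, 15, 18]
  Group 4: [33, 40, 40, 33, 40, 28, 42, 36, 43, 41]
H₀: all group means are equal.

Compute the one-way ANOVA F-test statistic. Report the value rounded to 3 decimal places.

Group means [29.83, 38.71, 22.67, 37.60], grand mean 31.816
SSB = Σnᵢ(x̄ᵢ−x̄)² = 1468.215; SSW = ΣΣ(x−x̄ᵢ)² = 1097.495
MSB = 1468.215/3 = 489.4051; MSW = 1097.495/34 = 32.2793
F = MSB/MSW = 15.1616
df = (3, 34)

test statistic = 15.162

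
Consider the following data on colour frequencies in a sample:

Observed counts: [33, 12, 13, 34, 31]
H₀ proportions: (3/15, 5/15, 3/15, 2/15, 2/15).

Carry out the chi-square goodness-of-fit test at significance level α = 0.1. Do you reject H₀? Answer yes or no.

n = 123; E_i = n·p_i = [24.60, 41.00, 24.60, 16.40, 16.40]
χ² = (33−24.60)²/24.60 + (12−41.00)²/41.00 + (13−24.60)²/24.60 + (34−16.40)²/16.40 + (31−16.40)²/16.40 = 60.7358
df = 4
p-value (upper-tail) = 0.00000
At α=0.1: p < α → reject H₀

reject H₀: yes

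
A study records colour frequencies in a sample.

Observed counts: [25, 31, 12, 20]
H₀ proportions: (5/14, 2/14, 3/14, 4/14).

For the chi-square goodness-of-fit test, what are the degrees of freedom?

degrees of freedom = 3

df = k − 1 = 4 − 1 = 3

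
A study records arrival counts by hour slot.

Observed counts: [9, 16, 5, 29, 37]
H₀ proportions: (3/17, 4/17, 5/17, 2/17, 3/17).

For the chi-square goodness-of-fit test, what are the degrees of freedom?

degrees of freedom = 4

df = k − 1 = 5 − 1 = 4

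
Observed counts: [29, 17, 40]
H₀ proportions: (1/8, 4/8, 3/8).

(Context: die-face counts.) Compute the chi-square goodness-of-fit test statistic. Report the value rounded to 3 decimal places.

n = 86; E_i = n·p_i = [10.75, 43.00, 32.25]
χ² = (29−10.75)²/10.75 + (17−43.00)²/43.00 + (40−32.25)²/32.25 = 48.5659
df = 2

test statistic = 48.566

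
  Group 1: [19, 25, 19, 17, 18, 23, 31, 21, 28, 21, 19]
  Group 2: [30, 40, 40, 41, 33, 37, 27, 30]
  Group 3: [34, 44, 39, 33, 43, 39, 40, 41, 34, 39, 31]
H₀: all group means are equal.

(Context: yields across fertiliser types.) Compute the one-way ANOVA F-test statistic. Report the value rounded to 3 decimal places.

Group means [21.91, 34.75, 37.91], grand mean 31.200
SSB = Σnᵢ(x̄ᵢ−x̄)² = 1545.482; SSW = ΣΣ(x−x̄ᵢ)² = 587.318
MSB = 1545.482/2 = 772.7409; MSW = 587.318/27 = 21.7525
F = MSB/MSW = 35.5242
df = (2, 27)

test statistic = 35.524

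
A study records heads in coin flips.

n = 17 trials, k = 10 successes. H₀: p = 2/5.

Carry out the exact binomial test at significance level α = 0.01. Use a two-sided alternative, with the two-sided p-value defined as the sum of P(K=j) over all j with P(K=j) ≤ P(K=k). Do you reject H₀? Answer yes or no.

Exact binomial: n=17, k=10, p₀=2/5=0.4000
P(X=j) = C(n,j)·p₀^j·(1−p₀)^(n−j); p = Σ P(X=j) over j with P(X=j) ≤ P(X=10)
p-value (two-sided) = 0.13832
At α=0.01: p ≥ α → fail to reject H₀

reject H₀: no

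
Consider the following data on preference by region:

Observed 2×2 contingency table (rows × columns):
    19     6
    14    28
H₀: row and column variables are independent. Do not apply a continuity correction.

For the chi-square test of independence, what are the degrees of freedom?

df = (r−1)(c−1) = (2−1)·(2−1) = 1

degrees of freedom = 1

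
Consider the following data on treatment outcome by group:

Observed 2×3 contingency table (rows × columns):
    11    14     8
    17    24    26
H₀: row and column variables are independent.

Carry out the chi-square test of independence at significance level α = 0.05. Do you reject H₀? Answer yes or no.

Row totals [33, 67], col totals [28, 38, 34], n=100
χ² = (11−9.24)²/9.24 + (14−12.54)²/12.54 + (8−11.22)²/11.22 + (17−18.76)²/18.76 + (24−25.46)²/25.46 + (26−22.78)²/22.78 = 2.1333
df = 2
p-value (upper-tail) = 0.34416
At α=0.05: p ≥ α → fail to reject H₀

reject H₀: no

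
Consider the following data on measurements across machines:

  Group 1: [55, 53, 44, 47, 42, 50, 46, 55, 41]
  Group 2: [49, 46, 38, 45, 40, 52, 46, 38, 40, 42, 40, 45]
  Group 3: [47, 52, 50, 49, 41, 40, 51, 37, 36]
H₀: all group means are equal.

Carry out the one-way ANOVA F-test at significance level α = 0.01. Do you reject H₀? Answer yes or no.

Group means [48.11, 43.42, 44.78], grand mean 45.233
SSB = Σnᵢ(x̄ᵢ−x̄)² = 116.006; SSW = ΣΣ(x−x̄ᵢ)² = 767.361
MSB = 116.006/2 = 58.0028; MSW = 767.361/27 = 28.4208
F = MSB/MSW = 2.0409
df = (2, 27)
p-value (upper-tail) = 0.14948
At α=0.01: p ≥ α → fail to reject H₀

reject H₀: no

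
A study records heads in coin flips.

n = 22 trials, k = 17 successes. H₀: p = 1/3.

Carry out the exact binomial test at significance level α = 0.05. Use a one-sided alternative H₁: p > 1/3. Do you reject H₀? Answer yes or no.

reject H₀: yes

Exact binomial: n=22, k=17, p₀=1/3=0.3333
P(X≥17) from Σ C(n,i)·p₀^i·(1−p₀)^(n−i)
p-value (one-sided, H₁ greater) = 0.00003
At α=0.05: p < α → reject H₀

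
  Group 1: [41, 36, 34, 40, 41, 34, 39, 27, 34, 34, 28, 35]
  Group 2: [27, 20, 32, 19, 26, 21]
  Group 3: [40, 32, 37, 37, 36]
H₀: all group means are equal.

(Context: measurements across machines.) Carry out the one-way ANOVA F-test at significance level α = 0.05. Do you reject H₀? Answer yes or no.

Group means [35.25, 24.17, 36.40], grand mean 32.609
SSB = Σnᵢ(x̄ᵢ−x̄)² = 583.195; SSW = ΣΣ(x−x̄ᵢ)² = 390.283
MSB = 583.195/2 = 291.5975; MSW = 390.283/20 = 19.5142
F = MSB/MSW = 14.9429
df = (2, 20)
p-value (upper-tail) = 0.00011
At α=0.05: p < α → reject H₀

reject H₀: yes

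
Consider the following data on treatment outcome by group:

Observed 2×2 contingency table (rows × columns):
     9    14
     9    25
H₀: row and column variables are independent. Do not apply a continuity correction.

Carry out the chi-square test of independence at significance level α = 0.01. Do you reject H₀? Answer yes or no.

reject H₀: no

Row totals [23, 34], col totals [18, 39], n=57
χ² = (9−7.26)²/7.26 + (14−15.74)²/15.74 + (9−10.74)²/10.74 + (25−23.26)²/23.26 = 1.0177
df = 1
p-value (upper-tail) = 0.31308
At α=0.01: p ≥ α → fail to reject H₀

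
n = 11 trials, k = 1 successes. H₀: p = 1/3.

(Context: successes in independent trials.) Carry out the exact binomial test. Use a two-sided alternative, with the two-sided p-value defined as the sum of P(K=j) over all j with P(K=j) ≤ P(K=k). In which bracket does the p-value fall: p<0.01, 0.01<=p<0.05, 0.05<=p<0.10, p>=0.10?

Exact binomial: n=11, k=1, p₀=1/3=0.3333
P(X=j) = C(n,j)·p₀^j·(1−p₀)^(n−j); p = Σ P(X=j) over j with P(X=j) ≤ P(X=1)
p-value (two-sided) = 0.11378
→ bracket: p>=0.10

p-value bracket: p>=0.10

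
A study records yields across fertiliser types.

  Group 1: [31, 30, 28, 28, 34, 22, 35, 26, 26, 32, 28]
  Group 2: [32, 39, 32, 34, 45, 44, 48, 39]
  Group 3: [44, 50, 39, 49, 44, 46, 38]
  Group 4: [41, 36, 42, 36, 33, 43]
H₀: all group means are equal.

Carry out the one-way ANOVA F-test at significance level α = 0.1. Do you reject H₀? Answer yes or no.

reject H₀: yes

Group means [29.09, 39.12, 44.29, 38.50], grand mean 36.688
SSB = Σnᵢ(x̄ᵢ−x̄)² = 1106.162; SSW = ΣΣ(x−x̄ᵢ)² = 616.713
MSB = 1106.162/3 = 368.7208; MSW = 616.713/28 = 22.0255
F = MSB/MSW = 16.7407
df = (3, 28)
p-value (upper-tail) = 0.00000
At α=0.1: p < α → reject H₀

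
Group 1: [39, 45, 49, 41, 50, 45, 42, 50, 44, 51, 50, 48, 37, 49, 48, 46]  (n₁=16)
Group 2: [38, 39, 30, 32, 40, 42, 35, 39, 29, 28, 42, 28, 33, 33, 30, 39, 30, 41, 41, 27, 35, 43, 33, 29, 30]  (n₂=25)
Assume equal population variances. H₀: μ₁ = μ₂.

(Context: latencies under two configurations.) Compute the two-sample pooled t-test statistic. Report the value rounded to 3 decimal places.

x̄₁=45.875, s₁=4.288, n₁=16
x̄₂=34.640, s₂=5.275, n₂=25
s_p² = [15·4.288² + 24·5.275²]/39 = 24.1926
SE = √(s_p²·(1/16+1/25)) = 1.5747
t = (45.875−34.640)/1.5747 = 7.1346
df = 39

test statistic = 7.135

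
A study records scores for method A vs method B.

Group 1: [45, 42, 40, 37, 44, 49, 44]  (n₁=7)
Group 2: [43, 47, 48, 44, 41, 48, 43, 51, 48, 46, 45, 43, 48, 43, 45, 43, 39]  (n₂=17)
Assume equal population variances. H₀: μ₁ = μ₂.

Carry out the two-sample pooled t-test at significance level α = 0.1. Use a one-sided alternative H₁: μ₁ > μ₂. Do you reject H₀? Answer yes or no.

x̄₁=43.000, s₁=3.830, n₁=7
x̄₂=45.000, s₂=3.062, n₂=17
s_p² = [6·3.830² + 16·3.062²]/22 = 10.8182
SE = √(s_p²·(1/7+1/17)) = 1.4771
t = (43.000−45.000)/1.4771 = -1.3540
df = 22
p-value (one-sided, H₁ greater) = 0.90526
At α=0.1: p ≥ α → fail to reject H₀

reject H₀: no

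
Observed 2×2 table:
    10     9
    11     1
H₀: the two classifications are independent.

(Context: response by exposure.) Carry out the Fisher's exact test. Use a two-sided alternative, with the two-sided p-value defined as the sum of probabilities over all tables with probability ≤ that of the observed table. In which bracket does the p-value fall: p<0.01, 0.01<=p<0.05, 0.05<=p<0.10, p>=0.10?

Margins: r₁=19, r₂=12, c₁=21, c₂=10, n=31
p_obs = C(19,10)·C(12,11)/C(31,21); sum pmf over tables with pmf ≤ p_obs
p-value (two-sided) = 0.04638
→ bracket: 0.01<=p<0.05

p-value bracket: 0.01<=p<0.05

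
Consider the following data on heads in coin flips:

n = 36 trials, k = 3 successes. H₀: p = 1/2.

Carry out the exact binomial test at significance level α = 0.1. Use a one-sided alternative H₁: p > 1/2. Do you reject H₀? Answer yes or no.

Exact binomial: n=36, k=3, p₀=1/2=0.5000
P(X≥3) from Σ C(n,i)·p₀^i·(1−p₀)^(n−i)
p-value (one-sided, H₁ greater) = 1.00000
At α=0.1: p ≥ α → fail to reject H₀

reject H₀: no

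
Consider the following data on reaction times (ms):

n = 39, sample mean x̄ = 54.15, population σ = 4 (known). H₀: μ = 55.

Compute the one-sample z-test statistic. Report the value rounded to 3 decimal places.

test statistic = -1.327

SE = σ/√n = 4/√39 = 0.6405
z = (x̄−μ₀)/SE = (54.15−55)/0.6405 = -1.3271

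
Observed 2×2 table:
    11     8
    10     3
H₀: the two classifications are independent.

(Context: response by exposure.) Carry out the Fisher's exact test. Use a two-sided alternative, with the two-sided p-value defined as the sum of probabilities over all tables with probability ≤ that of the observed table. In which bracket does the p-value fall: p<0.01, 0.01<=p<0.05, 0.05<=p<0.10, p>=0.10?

p-value bracket: p>=0.10

Margins: r₁=19, r₂=13, c₁=21, c₂=11, n=32
p_obs = C(19,11)·C(13,10)/C(32,21); sum pmf over tables with pmf ≤ p_obs
p-value (two-sided) = 0.45013
→ bracket: p>=0.10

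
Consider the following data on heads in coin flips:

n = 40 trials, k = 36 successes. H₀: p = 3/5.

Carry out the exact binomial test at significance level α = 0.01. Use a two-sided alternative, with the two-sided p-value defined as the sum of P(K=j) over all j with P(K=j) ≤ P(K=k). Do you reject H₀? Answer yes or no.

Exact binomial: n=40, k=36, p₀=3/5=0.6000
P(X=j) = C(n,j)·p₀^j·(1−p₀)^(n−j); p = Σ P(X=j) over j with P(X=j) ≤ P(X=36)
p-value (two-sided) = 0.00004
At α=0.01: p < α → reject H₀

reject H₀: yes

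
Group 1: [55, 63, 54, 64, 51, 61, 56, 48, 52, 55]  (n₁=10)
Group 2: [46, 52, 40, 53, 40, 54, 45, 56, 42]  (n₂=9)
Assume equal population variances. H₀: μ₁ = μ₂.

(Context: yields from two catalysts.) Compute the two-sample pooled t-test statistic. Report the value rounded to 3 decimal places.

x̄₁=55.900, s₁=5.259, n₁=10
x̄₂=47.556, s₂=6.287, n₂=9
s_p² = [9·5.259² + 8·6.287²]/17 = 33.2425
SE = √(s_p²·(1/10+1/9)) = 2.6491
t = (55.900−47.556)/2.6491 = 3.1499
df = 17

test statistic = 3.150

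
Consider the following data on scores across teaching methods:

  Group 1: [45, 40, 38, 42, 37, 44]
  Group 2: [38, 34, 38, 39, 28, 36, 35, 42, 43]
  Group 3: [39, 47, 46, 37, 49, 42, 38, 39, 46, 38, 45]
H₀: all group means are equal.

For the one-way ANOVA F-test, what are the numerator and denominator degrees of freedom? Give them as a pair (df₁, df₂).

degrees of freedom = [2, 23]

k = 3 groups, N = 26 total
df = (k−1, N−k) = (3−1, 26−3) = (2, 23)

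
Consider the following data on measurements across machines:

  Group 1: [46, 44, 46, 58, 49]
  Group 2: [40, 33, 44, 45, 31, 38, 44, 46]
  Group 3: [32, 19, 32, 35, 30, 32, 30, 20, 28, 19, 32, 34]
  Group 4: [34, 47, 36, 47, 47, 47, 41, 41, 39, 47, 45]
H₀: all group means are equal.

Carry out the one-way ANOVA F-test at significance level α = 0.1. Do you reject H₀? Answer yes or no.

reject H₀: yes

Group means [48.60, 40.12, 28.58, 42.82], grand mean 38.278
SSB = Σnᵢ(x̄ᵢ−x̄)² = 1914.594; SSW = ΣΣ(x−x̄ᵢ)² = 966.628
MSB = 1914.594/3 = 638.1981; MSW = 966.628/32 = 30.2071
F = MSB/MSW = 21.1274
df = (3, 32)
p-value (upper-tail) = 0.00000
At α=0.1: p < α → reject H₀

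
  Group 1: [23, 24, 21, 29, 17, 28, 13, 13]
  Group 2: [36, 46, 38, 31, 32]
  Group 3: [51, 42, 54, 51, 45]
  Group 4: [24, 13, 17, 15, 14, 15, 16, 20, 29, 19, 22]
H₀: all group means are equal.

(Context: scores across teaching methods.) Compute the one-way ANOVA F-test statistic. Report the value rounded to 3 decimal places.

Group means [21.00, 36.60, 48.60, 18.55], grand mean 27.517
SSB = Σnᵢ(x̄ᵢ−x̄)² = 3860.114; SSW = ΣΣ(x−x̄ᵢ)² = 749.127
MSB = 3860.114/3 = 1286.7047; MSW = 749.127/25 = 29.9651
F = MSB/MSW = 42.9401
df = (3, 25)

test statistic = 42.940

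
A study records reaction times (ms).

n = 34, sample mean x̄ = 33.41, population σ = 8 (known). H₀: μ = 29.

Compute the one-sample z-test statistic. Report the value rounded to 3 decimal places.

test statistic = 3.214

SE = σ/√n = 8/√34 = 1.3720
z = (x̄−μ₀)/SE = (33.41−29)/1.3720 = 3.2143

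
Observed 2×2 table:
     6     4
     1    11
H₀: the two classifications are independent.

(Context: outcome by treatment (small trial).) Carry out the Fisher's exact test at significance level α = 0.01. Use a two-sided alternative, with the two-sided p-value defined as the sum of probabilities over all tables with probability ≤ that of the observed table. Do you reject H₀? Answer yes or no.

Margins: r₁=10, r₂=12, c₁=7, c₂=15, n=22
p_obs = C(10,6)·C(12,1)/C(22,7); sum pmf over tables with pmf ≤ p_obs
p-value (two-sided) = 0.02012
At α=0.01: p ≥ α → fail to reject H₀

reject H₀: no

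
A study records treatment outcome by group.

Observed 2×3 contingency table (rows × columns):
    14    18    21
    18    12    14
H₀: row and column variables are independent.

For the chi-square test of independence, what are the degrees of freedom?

df = (r−1)(c−1) = (2−1)·(3−1) = 2

degrees of freedom = 2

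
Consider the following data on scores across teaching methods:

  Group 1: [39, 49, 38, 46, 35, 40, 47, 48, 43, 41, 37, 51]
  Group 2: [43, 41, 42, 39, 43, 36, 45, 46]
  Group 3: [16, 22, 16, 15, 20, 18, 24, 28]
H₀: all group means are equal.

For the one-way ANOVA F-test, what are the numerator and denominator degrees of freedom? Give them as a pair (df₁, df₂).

k = 3 groups, N = 28 total
df = (k−1, N−k) = (3−1, 28−3) = (2, 25)

degrees of freedom = [2, 25]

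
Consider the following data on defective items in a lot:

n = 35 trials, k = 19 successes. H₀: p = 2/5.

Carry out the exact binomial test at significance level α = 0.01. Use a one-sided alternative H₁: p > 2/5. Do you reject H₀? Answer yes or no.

Exact binomial: n=35, k=19, p₀=2/5=0.4000
P(X≥19) from Σ C(n,i)·p₀^i·(1−p₀)^(n−i)
p-value (one-sided, H₁ greater) = 0.06153
At α=0.01: p ≥ α → fail to reject H₀

reject H₀: no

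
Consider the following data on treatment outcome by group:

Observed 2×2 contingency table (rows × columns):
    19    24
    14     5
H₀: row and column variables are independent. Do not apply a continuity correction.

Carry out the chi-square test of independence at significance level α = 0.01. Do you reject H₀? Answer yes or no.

Row totals [43, 19], col totals [33, 29], n=62
χ² = (19−22.89)²/22.89 + (24−20.11)²/20.11 + (14−10.11)²/10.11 + (5−8.89)²/8.89 = 4.6057
df = 1
p-value (upper-tail) = 0.03187
At α=0.01: p ≥ α → fail to reject H₀

reject H₀: no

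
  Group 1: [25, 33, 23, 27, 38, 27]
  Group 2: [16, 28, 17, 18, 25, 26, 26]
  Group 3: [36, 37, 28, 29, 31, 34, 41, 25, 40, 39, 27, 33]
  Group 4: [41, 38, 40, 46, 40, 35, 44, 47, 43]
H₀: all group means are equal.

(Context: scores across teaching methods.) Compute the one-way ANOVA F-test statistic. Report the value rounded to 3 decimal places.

Group means [28.83, 22.29, 33.33, 41.56], grand mean 32.441
SSB = Σnᵢ(x̄ᵢ−x̄)² = 1557.232; SSW = ΣΣ(x−x̄ᵢ)² = 747.151
MSB = 1557.232/3 = 519.0772; MSW = 747.151/30 = 24.9050
F = MSB/MSW = 20.8423
df = (3, 30)

test statistic = 20.842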